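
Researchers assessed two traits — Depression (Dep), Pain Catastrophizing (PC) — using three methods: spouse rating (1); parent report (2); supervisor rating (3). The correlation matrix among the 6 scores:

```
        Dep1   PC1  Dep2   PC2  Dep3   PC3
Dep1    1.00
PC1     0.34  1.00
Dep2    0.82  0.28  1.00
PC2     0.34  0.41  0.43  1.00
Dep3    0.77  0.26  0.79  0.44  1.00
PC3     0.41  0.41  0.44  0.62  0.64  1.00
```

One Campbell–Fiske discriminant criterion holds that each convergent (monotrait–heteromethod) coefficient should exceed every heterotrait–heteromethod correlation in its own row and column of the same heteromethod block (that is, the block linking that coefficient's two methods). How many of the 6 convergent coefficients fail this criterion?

1

Checking each validity diagonal entry against its comparison values:
Dep (methods 1·2): 0.82 vs {0.34, 0.28} → pass.
Dep (methods 1·3): 0.77 vs {0.41, 0.26} → pass.
Dep (methods 2·3): 0.79 vs {0.44, 0.44} → pass.
PC (methods 1·2): 0.41 vs {0.28, 0.34} → pass.
PC (methods 1·3): 0.41 vs {0.26, 0.41} → fail.
PC (methods 2·3): 0.62 vs {0.44, 0.44} → pass.
1 of 6 fail.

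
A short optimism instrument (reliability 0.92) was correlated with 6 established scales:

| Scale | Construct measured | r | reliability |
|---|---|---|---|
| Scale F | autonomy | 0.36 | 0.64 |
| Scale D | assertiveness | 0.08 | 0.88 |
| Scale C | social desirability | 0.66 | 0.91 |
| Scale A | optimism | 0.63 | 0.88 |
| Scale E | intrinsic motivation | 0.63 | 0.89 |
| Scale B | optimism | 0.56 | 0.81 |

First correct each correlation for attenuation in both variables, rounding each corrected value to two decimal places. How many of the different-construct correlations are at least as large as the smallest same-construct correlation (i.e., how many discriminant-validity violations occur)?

Disattenuated r (r / √(r_scale · r_new)):
  Scale F (disc): 0.36 / √(0.64·0.92) = 0.47
  Scale D (disc): 0.08 / √(0.88·0.92) = 0.09
  Scale C (disc): 0.66 / √(0.91·0.92) = 0.72
  Scale A (conv): 0.63 / √(0.88·0.92) = 0.70
  Scale E (disc): 0.63 / √(0.89·0.92) = 0.70
  Scale B (conv): 0.56 / √(0.81·0.92) = 0.65
Smallest convergent = 0.65. Discriminant values: 0.47, 0.09, 0.72, 0.70; count ≥ 0.65 → 2.

2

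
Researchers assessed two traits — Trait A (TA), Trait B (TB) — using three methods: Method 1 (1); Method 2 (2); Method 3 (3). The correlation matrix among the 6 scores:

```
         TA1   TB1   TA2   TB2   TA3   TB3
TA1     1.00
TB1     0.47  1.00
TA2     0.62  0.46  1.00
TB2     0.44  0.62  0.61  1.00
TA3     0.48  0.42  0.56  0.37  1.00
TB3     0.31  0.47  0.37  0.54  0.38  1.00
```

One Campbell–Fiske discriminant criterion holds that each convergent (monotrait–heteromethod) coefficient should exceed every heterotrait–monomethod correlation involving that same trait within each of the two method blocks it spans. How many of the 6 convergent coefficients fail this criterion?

3

Each convergent coefficient versus the relevant comparison correlations:
TA (methods 1·2): 0.62 vs {0.47, 0.61} → pass.
TA (methods 1·3): 0.48 vs {0.47, 0.38} → pass.
TA (methods 2·3): 0.56 vs {0.61, 0.38} → fail.
TB (methods 1·2): 0.62 vs {0.47, 0.61} → pass.
TB (methods 1·3): 0.47 vs {0.47, 0.38} → fail.
TB (methods 2·3): 0.54 vs {0.61, 0.38} → fail.
3 of 6 fail.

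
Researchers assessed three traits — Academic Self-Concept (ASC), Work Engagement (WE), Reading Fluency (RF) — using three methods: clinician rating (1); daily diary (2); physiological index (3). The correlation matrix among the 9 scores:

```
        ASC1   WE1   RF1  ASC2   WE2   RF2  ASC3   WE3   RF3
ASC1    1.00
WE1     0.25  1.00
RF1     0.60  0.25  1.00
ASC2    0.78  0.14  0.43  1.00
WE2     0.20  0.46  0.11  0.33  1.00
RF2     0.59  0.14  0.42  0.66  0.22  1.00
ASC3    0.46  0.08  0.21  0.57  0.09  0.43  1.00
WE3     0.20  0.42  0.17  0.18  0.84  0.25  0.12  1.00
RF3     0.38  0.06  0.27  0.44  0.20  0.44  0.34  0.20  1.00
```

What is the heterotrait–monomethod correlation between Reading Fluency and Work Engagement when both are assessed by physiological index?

0.20

Different traits, same method: r(RF3, WE3) = 0.20.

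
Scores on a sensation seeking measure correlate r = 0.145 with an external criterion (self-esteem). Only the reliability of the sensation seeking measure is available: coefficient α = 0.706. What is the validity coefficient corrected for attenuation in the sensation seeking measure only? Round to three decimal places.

Single correction: r_c = r_obs / √r_xx = 0.145 / √0.706 = 0.145 / 0.8402 ≈ 0.173.

0.173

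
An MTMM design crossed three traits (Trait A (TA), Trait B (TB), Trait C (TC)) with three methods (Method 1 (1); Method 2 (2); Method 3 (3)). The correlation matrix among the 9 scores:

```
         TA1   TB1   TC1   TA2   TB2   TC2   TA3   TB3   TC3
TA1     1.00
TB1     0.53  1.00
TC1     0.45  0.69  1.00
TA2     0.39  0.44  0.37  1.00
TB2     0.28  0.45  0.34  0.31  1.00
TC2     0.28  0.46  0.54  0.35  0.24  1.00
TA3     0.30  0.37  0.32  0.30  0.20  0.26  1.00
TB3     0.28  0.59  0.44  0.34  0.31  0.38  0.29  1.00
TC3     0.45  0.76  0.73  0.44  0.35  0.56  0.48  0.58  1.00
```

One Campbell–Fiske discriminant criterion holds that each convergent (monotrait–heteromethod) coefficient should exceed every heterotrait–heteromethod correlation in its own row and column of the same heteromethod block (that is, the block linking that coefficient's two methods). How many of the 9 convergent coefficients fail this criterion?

7

Convergent coefficients and their comparison sets:
TA (methods 1·2): 0.39 vs {0.28, 0.44, 0.28, 0.37} → fail.
TA (methods 1·3): 0.30 vs {0.28, 0.37, 0.45, 0.32} → fail.
TA (methods 2·3): 0.30 vs {0.34, 0.20, 0.44, 0.26} → fail.
TB (methods 1·2): 0.45 vs {0.44, 0.28, 0.46, 0.34} → fail.
TB (methods 1·3): 0.59 vs {0.37, 0.28, 0.76, 0.44} → fail.
TB (methods 2·3): 0.31 vs {0.20, 0.34, 0.35, 0.38} → fail.
TC (methods 1·2): 0.54 vs {0.37, 0.28, 0.34, 0.46} → pass.
TC (methods 1·3): 0.73 vs {0.32, 0.45, 0.44, 0.76} → fail.
TC (methods 2·3): 0.56 vs {0.26, 0.44, 0.38, 0.35} → pass.
7 of 9 fail.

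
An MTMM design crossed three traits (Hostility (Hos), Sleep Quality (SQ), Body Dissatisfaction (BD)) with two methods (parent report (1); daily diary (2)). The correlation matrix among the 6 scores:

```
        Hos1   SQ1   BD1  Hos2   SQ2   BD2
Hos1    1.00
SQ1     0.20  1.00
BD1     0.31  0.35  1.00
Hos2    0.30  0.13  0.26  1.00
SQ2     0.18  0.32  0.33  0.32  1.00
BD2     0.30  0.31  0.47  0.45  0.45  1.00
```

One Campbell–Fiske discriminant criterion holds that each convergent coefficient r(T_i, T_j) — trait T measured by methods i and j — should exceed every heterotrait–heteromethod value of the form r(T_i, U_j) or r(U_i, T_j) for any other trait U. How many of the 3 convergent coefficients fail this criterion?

Each convergent coefficient versus the relevant comparison correlations:
Hos (methods 1·2): 0.30 vs {0.18, 0.13, 0.30, 0.26} → fail.
SQ (methods 1·2): 0.32 vs {0.13, 0.18, 0.31, 0.33} → fail.
BD (methods 1·2): 0.47 vs {0.26, 0.30, 0.33, 0.31} → pass.
2 of 3 fail.

2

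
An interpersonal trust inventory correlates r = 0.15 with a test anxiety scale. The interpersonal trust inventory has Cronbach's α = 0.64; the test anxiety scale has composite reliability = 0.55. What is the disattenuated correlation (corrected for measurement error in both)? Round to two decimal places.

r_true = r_obs / √(r_xx · r_yy) = 0.15 / √(0.64 × 0.55) = 0.15 / √0.3520 = 0.15 / 0.5933 ≈ 0.25.

0.25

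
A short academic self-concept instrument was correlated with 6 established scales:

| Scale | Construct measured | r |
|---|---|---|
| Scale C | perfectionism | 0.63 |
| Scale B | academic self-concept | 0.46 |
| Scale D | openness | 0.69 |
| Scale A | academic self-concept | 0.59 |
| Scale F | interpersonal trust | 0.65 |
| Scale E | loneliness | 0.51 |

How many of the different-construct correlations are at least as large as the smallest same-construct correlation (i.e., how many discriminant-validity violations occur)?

4

Convergent (same construct = academic self-concept): Scale B, Scale A.
Smallest convergent = 0.46. Discriminant values: 0.63, 0.69, 0.65, 0.51; count ≥ 0.46 → 4.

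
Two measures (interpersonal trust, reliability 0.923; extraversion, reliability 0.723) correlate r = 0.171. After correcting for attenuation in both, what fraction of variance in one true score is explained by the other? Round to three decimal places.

0.044

Disattenuated r = 0.171 / √(0.923 × 0.723) = 0.171 / 0.8169 = 0.2093.
Shared true-score variance = 0.2093² = 0.0438 ≈ 0.044.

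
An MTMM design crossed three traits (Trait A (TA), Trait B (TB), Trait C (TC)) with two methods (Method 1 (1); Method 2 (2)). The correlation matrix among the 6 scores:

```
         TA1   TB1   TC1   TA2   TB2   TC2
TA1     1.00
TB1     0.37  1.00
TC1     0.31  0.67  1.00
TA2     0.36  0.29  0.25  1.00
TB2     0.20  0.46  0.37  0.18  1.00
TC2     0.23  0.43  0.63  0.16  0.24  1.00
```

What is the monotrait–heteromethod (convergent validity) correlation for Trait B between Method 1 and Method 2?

Same trait (TB), different methods: r(TB1, TB2) = 0.46.

0.46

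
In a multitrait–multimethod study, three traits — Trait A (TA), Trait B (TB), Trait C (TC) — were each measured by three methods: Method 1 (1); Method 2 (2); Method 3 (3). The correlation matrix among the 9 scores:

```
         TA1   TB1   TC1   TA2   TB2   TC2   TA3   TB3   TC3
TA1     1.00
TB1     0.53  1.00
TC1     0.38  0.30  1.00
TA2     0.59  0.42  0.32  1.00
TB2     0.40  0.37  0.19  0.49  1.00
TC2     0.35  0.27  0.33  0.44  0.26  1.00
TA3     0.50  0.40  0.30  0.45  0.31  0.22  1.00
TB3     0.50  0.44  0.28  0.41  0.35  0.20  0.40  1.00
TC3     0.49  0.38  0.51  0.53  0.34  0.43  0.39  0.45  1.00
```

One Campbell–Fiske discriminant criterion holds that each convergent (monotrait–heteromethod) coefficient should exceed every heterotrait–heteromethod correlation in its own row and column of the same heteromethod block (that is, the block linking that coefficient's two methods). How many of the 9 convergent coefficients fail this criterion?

Convergent coefficients and their comparison sets:
TA (methods 1·2): 0.59 vs {0.40, 0.42, 0.35, 0.32} → pass.
TA (methods 1·3): 0.50 vs {0.50, 0.40, 0.49, 0.30} → fail.
TA (methods 2·3): 0.45 vs {0.41, 0.31, 0.53, 0.22} → fail.
TB (methods 1·2): 0.37 vs {0.42, 0.40, 0.27, 0.19} → fail.
TB (methods 1·3): 0.44 vs {0.40, 0.50, 0.38, 0.28} → fail.
TB (methods 2·3): 0.35 vs {0.31, 0.41, 0.34, 0.20} → fail.
TC (methods 1·2): 0.33 vs {0.32, 0.35, 0.19, 0.27} → fail.
TC (methods 1·3): 0.51 vs {0.30, 0.49, 0.28, 0.38} → pass.
TC (methods 2·3): 0.43 vs {0.22, 0.53, 0.20, 0.34} → fail.
7 of 9 fail.

7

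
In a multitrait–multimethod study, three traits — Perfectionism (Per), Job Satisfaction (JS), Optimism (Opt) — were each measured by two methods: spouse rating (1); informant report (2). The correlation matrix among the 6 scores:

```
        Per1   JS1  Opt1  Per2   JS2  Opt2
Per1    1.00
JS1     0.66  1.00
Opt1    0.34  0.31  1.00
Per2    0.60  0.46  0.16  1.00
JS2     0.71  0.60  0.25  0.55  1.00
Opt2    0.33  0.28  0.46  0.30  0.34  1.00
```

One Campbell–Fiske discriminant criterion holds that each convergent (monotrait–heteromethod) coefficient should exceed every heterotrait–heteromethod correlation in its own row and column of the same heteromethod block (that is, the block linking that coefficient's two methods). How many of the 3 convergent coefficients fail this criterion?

2

Each convergent coefficient versus the relevant comparison correlations:
Per (methods 1·2): 0.60 vs {0.71, 0.46, 0.33, 0.16} → fail.
JS (methods 1·2): 0.60 vs {0.46, 0.71, 0.28, 0.25} → fail.
Opt (methods 1·2): 0.46 vs {0.16, 0.33, 0.25, 0.28} → pass.
2 of 3 fail.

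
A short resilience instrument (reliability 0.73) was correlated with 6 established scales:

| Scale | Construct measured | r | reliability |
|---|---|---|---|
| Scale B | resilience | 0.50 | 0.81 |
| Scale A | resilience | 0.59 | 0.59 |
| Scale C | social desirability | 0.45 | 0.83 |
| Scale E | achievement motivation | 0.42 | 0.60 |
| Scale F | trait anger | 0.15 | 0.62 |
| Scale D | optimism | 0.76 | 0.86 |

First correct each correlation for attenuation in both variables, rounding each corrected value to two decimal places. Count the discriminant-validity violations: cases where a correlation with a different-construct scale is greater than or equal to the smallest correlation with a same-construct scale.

Disattenuated r (r / √(r_scale · r_new)):
  Scale B (conv): 0.50 / √(0.81·0.73) = 0.65
  Scale A (conv): 0.59 / √(0.59·0.73) = 0.90
  Scale C (disc): 0.45 / √(0.83·0.73) = 0.58
  Scale E (disc): 0.42 / √(0.60·0.73) = 0.63
  Scale F (disc): 0.15 / √(0.62·0.73) = 0.22
  Scale D (disc): 0.76 / √(0.86·0.73) = 0.96
Smallest convergent = 0.65. Discriminant values: 0.58, 0.63, 0.22, 0.96; count ≥ 0.65 → 1.

1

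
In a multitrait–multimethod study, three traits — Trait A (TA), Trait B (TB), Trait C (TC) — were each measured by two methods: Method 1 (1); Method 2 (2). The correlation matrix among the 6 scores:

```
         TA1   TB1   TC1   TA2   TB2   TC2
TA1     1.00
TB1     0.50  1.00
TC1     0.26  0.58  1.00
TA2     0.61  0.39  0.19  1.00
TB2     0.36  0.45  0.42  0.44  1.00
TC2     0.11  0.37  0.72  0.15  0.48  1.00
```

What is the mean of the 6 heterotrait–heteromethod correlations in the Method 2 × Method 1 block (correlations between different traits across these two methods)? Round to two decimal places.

HTHM values (method 2 × method 1): 0.39, 0.19, 0.36, 0.42, 0.11, 0.37; mean = 1.84/6 = 0.31.

0.31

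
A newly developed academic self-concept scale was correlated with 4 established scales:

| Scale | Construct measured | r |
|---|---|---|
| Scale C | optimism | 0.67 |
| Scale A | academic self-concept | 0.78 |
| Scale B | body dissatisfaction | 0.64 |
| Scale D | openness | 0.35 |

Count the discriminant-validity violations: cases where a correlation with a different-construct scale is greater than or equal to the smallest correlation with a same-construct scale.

0

Convergent (same construct = academic self-concept): Scale A.
Smallest convergent = 0.78. Discriminant values: 0.67, 0.64, 0.35; count ≥ 0.78 → 0.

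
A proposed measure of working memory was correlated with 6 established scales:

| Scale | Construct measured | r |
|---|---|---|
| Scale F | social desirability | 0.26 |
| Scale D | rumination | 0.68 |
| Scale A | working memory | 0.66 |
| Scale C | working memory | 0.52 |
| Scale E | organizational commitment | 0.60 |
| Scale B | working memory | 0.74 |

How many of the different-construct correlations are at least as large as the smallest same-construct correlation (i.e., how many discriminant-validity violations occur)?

2

Convergent (same construct = working memory): Scale A, Scale C, Scale B.
Smallest convergent = 0.52. Discriminant values: 0.26, 0.68, 0.60; count ≥ 0.52 → 2.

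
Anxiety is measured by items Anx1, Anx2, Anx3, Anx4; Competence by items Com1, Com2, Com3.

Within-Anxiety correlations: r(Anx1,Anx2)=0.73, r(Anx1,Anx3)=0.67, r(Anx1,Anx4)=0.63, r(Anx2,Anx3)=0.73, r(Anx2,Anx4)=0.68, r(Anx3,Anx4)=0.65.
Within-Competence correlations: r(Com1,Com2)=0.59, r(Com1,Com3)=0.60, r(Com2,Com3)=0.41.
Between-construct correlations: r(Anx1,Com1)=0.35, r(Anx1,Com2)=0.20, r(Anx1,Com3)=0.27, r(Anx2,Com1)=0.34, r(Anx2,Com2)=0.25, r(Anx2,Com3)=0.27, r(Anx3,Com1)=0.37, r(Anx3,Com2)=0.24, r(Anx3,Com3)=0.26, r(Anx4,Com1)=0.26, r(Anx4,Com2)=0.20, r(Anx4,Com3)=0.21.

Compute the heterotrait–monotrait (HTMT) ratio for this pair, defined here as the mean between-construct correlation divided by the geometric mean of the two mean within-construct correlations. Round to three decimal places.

Mean between = 3.22/12 = 0.2683.
Mean within-Anx = 4.09/6 = 0.6817; mean within-Com = 1.60/3 = 0.5333.
Geometric mean = √(0.6817 × 0.5333) = 0.6030.
HTMT = 0.2683 / 0.6030 = 0.445.

0.445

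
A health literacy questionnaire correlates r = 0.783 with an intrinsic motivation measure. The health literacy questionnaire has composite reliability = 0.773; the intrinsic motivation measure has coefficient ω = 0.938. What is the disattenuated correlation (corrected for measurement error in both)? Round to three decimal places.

r_true = r_obs / √(r_xx · r_yy) = 0.783 / √(0.773 × 0.938) = 0.783 / √0.725074 = 0.783 / 0.8515 ≈ 0.920.

0.920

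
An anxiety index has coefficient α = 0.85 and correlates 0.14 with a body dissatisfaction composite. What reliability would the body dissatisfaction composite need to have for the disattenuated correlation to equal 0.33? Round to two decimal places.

0.21

r_true = r_obs / √(r_xx · r_yy) ⇒ 0.33 = 0.14 / √(0.85 · r_yy).
√(0.85 · r_yy) = 0.14 / 0.33 = 0.4242; 0.85 · r_yy = 0.1799; r_yy = 0.1799 / 0.85 ≈ 0.21.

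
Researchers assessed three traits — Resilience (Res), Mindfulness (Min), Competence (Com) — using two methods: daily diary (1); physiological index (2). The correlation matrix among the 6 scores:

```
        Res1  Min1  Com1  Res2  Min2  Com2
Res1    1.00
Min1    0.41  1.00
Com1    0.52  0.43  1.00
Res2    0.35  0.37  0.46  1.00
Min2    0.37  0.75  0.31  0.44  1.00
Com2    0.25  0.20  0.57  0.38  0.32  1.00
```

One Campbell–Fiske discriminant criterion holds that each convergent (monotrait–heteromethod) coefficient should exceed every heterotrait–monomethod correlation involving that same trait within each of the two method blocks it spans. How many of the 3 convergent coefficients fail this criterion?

Convergent coefficients and their comparison sets:
Res (methods 1·2): 0.35 vs {0.41, 0.44, 0.52, 0.38} → fail.
Min (methods 1·2): 0.75 vs {0.41, 0.44, 0.43, 0.32} → pass.
Com (methods 1·2): 0.57 vs {0.52, 0.38, 0.43, 0.32} → pass.
1 of 3 fail.

1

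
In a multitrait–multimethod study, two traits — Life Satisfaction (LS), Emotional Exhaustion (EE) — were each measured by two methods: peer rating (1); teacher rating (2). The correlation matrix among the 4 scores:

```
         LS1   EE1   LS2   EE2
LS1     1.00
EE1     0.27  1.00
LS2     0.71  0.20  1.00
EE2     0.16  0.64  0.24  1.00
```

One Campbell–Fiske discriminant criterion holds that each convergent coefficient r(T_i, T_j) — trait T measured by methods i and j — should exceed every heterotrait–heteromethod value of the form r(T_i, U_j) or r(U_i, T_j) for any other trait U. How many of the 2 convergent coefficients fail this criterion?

Each convergent coefficient versus the relevant comparison correlations:
LS (methods 1·2): 0.71 vs {0.16, 0.20} → pass.
EE (methods 1·2): 0.64 vs {0.20, 0.16} → pass.
0 of 2 fail.

0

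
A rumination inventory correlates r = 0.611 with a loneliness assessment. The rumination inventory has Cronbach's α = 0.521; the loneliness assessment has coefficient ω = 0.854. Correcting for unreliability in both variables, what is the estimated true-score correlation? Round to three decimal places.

r_true = r_obs / √(r_xx · r_yy) = 0.611 / √(0.521 × 0.854) = 0.611 / √0.444934 = 0.611 / 0.6670 ≈ 0.916.

0.916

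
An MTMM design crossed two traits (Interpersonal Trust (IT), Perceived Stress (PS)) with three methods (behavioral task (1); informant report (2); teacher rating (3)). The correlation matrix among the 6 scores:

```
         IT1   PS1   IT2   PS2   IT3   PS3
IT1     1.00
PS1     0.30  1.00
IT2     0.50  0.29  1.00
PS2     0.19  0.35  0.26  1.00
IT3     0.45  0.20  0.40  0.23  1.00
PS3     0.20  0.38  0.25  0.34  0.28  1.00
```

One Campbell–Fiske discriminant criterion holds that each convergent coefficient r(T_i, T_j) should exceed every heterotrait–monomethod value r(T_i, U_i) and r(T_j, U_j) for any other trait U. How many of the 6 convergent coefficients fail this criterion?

Each convergent coefficient versus the relevant comparison correlations:
IT (methods 1·2): 0.50 vs {0.30, 0.26} → pass.
IT (methods 1·3): 0.45 vs {0.30, 0.28} → pass.
IT (methods 2·3): 0.40 vs {0.26, 0.28} → pass.
PS (methods 1·2): 0.35 vs {0.30, 0.26} → pass.
PS (methods 1·3): 0.38 vs {0.30, 0.28} → pass.
PS (methods 2·3): 0.34 vs {0.26, 0.28} → pass.
0 of 6 fail.

0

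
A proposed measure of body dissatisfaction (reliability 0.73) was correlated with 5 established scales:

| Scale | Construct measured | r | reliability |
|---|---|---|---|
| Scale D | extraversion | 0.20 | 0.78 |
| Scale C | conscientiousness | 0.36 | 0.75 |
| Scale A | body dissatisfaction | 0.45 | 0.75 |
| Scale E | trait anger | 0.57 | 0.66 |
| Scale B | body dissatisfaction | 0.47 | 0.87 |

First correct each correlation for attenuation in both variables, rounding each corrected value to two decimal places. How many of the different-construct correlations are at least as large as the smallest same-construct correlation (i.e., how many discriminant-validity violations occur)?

Disattenuated r (r / √(r_scale · r_new)):
  Scale D (disc): 0.20 / √(0.78·0.73) = 0.27
  Scale C (disc): 0.36 / √(0.75·0.73) = 0.49
  Scale A (conv): 0.45 / √(0.75·0.73) = 0.61
  Scale E (disc): 0.57 / √(0.66·0.73) = 0.82
  Scale B (conv): 0.47 / √(0.87·0.73) = 0.59
Smallest convergent = 0.59. Discriminant values: 0.27, 0.49, 0.82; count ≥ 0.59 → 1.

1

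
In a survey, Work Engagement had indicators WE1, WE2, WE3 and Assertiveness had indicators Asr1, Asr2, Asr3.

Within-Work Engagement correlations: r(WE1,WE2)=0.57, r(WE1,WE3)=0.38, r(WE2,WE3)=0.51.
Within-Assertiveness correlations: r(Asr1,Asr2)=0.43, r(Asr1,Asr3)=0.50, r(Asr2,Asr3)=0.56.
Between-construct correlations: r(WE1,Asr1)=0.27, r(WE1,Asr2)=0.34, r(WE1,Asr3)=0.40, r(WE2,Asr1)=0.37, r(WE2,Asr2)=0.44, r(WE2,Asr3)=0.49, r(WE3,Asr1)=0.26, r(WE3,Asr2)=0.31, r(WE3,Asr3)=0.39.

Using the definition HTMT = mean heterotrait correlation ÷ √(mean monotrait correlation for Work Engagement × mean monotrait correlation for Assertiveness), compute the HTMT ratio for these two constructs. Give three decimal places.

0.739

Mean heterotrait r = 3.27/9 = 0.3633.
Mean within-WE = 1.46/3 = 0.4867; mean within-Asr = 1.49/3 = 0.4967.
Geometric mean = √(0.4867 × 0.4967) = 0.4917.
HTMT = 0.3633 / 0.4917 = 0.739.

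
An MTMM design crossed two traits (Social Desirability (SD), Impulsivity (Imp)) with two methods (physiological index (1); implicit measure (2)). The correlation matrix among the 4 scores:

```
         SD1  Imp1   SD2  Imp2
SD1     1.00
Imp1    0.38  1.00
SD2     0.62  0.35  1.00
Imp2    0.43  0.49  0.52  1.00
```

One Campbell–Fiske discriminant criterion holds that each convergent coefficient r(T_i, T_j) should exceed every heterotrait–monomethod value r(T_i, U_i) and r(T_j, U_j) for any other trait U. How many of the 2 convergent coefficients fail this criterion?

Checking each validity diagonal entry against its comparison values:
SD (methods 1·2): 0.62 vs {0.38, 0.52} → pass.
Imp (methods 1·2): 0.49 vs {0.38, 0.52} → fail.
1 of 2 fail.

1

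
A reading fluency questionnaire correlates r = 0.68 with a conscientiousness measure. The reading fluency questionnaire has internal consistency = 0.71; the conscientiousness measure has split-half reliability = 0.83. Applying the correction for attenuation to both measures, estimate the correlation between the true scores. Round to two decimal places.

r_true = r_obs / √(r_xx · r_yy) = 0.68 / √(0.71 × 0.83) = 0.68 / √0.5893 = 0.68 / 0.7677 ≈ 0.89.

0.89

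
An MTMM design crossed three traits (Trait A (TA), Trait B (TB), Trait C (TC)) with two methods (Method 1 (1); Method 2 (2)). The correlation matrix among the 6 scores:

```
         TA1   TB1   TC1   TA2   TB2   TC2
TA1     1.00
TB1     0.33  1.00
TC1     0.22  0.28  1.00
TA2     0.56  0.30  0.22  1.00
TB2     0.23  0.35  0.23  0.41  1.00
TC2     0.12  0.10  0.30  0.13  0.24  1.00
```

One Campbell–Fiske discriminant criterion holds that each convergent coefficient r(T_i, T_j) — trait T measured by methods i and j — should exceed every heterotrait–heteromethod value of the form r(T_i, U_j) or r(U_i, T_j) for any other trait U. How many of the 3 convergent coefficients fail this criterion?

0

Each convergent coefficient versus the relevant comparison correlations:
TA (methods 1·2): 0.56 vs {0.23, 0.30, 0.12, 0.22} → pass.
TB (methods 1·2): 0.35 vs {0.30, 0.23, 0.10, 0.23} → pass.
TC (methods 1·2): 0.30 vs {0.22, 0.12, 0.23, 0.10} → pass.
0 of 3 fail.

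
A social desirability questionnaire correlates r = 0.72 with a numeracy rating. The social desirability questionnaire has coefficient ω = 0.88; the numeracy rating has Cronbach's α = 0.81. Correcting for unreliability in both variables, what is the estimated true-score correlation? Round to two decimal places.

0.85

r_true = r_obs / √(r_xx · r_yy) = 0.72 / √(0.88 × 0.81) = 0.72 / √0.7128 = 0.72 / 0.8443 ≈ 0.85.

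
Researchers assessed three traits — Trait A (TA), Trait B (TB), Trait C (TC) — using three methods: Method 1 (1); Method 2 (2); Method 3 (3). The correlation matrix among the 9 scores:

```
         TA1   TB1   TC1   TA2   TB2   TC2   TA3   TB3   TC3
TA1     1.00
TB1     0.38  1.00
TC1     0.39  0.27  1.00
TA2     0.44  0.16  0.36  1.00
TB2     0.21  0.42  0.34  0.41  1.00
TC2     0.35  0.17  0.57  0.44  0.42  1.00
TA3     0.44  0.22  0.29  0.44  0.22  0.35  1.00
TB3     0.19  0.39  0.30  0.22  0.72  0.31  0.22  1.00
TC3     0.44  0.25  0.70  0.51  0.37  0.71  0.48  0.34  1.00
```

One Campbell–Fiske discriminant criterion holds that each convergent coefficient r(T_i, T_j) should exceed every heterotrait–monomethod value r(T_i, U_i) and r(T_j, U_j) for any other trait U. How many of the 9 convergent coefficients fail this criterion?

Convergent coefficients and their comparison sets:
TA (methods 1·2): 0.44 vs {0.38, 0.41, 0.39, 0.44} → fail.
TA (methods 1·3): 0.44 vs {0.38, 0.22, 0.39, 0.48} → fail.
TA (methods 2·3): 0.44 vs {0.41, 0.22, 0.44, 0.48} → fail.
TB (methods 1·2): 0.42 vs {0.38, 0.41, 0.27, 0.42} → fail.
TB (methods 1·3): 0.39 vs {0.38, 0.22, 0.27, 0.34} → pass.
TB (methods 2·3): 0.72 vs {0.41, 0.22, 0.42, 0.34} → pass.
TC (methods 1·2): 0.57 vs {0.39, 0.44, 0.27, 0.42} → pass.
TC (methods 1·3): 0.70 vs {0.39, 0.48, 0.27, 0.34} → pass.
TC (methods 2·3): 0.71 vs {0.44, 0.48, 0.42, 0.34} → pass.
4 of 9 fail.

4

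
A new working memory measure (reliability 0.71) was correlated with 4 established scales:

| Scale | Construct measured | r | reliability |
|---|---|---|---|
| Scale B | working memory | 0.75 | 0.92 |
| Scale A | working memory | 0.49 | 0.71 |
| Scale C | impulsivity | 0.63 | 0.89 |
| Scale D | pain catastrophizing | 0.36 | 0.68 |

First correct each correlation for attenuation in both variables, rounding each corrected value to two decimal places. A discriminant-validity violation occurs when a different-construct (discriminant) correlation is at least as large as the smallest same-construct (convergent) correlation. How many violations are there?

1

Disattenuated r (r / √(r_scale · r_new)):
  Scale B (conv): 0.75 / √(0.92·0.71) = 0.93
  Scale A (conv): 0.49 / √(0.71·0.71) = 0.69
  Scale C (disc): 0.63 / √(0.89·0.71) = 0.79
  Scale D (disc): 0.36 / √(0.68·0.71) = 0.52
Smallest convergent = 0.69. Discriminant values: 0.79, 0.52; count ≥ 0.69 → 1.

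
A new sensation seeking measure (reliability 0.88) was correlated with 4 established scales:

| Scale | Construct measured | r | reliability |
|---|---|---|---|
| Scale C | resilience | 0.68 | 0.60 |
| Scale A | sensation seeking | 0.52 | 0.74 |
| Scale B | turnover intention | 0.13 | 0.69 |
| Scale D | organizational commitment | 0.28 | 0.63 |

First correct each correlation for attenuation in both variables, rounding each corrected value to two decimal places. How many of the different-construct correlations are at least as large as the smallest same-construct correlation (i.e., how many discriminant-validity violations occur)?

Disattenuated r (r / √(r_scale · r_new)):
  Scale C (disc): 0.68 / √(0.60·0.88) = 0.94
  Scale A (conv): 0.52 / √(0.74·0.88) = 0.64
  Scale B (disc): 0.13 / √(0.69·0.88) = 0.17
  Scale D (disc): 0.28 / √(0.63·0.88) = 0.38
Smallest convergent = 0.64. Discriminant values: 0.94, 0.17, 0.38; count ≥ 0.64 → 1.

1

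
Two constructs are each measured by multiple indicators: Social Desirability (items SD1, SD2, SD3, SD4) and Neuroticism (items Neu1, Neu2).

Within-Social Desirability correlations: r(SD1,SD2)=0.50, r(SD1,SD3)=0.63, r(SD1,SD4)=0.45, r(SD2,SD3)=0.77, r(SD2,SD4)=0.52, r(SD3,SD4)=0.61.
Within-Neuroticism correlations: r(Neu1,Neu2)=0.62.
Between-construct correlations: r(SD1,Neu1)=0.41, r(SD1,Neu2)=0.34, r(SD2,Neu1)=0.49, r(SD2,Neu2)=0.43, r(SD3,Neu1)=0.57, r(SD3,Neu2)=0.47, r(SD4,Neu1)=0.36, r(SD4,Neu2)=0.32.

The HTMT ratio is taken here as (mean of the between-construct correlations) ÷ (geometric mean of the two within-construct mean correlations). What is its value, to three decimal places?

Between-construct mean = 3.39/8 = 0.4238.
Mean within-SD = 3.48/6 = 0.5800; mean within-Neu = 0.62/1 = 0.6200.
Geometric mean = √(0.5800 × 0.6200) = 0.5997.
HTMT = 0.4238 / 0.5997 = 0.707.

0.707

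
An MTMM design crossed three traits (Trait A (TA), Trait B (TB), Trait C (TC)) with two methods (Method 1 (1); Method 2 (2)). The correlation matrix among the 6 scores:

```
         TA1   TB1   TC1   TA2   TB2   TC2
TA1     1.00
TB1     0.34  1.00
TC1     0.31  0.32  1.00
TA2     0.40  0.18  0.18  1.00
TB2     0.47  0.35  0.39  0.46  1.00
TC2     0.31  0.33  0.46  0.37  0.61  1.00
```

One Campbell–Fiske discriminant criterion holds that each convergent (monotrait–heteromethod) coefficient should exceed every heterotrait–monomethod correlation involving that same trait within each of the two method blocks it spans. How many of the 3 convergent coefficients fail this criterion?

Each convergent coefficient versus the relevant comparison correlations:
TA (methods 1·2): 0.40 vs {0.34, 0.46, 0.31, 0.37} → fail.
TB (methods 1·2): 0.35 vs {0.34, 0.46, 0.32, 0.61} → fail.
TC (methods 1·2): 0.46 vs {0.31, 0.37, 0.32, 0.61} → fail.
3 of 3 fail.

3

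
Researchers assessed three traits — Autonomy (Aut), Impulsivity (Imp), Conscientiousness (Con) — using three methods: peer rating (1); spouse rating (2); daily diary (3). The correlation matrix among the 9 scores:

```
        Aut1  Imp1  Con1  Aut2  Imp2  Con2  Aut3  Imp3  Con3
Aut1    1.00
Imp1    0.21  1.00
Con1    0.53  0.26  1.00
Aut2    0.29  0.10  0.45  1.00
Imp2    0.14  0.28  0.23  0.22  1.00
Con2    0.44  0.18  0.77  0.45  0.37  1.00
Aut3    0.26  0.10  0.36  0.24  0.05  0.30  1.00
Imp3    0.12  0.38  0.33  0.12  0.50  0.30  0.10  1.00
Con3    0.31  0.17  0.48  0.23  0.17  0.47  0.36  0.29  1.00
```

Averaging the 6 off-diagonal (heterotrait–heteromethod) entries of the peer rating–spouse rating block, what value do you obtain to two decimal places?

0.26

HTHM values (method 1 × method 2): 0.14, 0.44, 0.10, 0.18, 0.45, 0.23; mean = 1.54/6 = 0.26.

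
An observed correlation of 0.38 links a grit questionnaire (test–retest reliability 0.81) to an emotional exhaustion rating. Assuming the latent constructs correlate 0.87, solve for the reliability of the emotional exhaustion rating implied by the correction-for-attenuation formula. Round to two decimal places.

0.24

r_true = r_obs / √(r_xx · r_yy) ⇒ 0.87 = 0.38 / √(0.81 · r_yy).
√(0.81 · r_yy) = 0.38 / 0.87 = 0.4368; 0.81 · r_yy = 0.1908; r_yy = 0.1908 / 0.81 ≈ 0.24.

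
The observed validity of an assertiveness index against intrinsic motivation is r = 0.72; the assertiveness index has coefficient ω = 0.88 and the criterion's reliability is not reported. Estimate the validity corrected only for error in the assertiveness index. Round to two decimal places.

Single correction: r_c = r_obs / √r_xx = 0.72 / √0.88 = 0.72 / 0.9381 ≈ 0.77.

0.77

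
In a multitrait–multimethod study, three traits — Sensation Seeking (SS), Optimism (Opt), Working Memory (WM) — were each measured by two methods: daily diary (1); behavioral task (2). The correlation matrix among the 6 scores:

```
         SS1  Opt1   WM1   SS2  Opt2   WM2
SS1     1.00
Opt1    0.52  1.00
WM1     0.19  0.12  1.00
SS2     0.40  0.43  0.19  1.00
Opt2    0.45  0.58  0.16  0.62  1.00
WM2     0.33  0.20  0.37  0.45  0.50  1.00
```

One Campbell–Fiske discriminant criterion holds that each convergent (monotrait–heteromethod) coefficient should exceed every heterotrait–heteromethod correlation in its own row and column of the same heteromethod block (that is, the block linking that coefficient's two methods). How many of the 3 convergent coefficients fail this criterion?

1

Convergent coefficients and their comparison sets:
SS (methods 1·2): 0.40 vs {0.45, 0.43, 0.33, 0.19} → fail.
Opt (methods 1·2): 0.58 vs {0.43, 0.45, 0.20, 0.16} → pass.
WM (methods 1·2): 0.37 vs {0.19, 0.33, 0.16, 0.20} → pass.
1 of 3 fail.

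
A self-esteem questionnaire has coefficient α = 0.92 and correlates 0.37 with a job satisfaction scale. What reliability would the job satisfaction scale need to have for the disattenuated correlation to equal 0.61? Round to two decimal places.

r_true = r_obs / √(r_xx · r_yy) ⇒ 0.61 = 0.37 / √(0.92 · r_yy).
√(0.92 · r_yy) = 0.37 / 0.61 = 0.6066; 0.92 · r_yy = 0.3680; r_yy = 0.3680 / 0.92 ≈ 0.40.

0.40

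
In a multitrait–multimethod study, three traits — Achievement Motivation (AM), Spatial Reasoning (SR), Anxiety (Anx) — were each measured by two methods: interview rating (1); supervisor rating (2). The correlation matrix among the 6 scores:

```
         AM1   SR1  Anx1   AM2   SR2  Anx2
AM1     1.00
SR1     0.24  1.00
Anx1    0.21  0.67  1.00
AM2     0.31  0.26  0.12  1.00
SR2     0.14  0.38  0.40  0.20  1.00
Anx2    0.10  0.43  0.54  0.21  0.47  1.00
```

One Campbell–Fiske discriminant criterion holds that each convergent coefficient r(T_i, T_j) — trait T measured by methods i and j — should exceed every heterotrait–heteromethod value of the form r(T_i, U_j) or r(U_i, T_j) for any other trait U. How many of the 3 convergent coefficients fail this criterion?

Each convergent coefficient versus the relevant comparison correlations:
AM (methods 1·2): 0.31 vs {0.14, 0.26, 0.10, 0.12} → pass.
SR (methods 1·2): 0.38 vs {0.26, 0.14, 0.43, 0.40} → fail.
Anx (methods 1·2): 0.54 vs {0.12, 0.10, 0.40, 0.43} → pass.
1 of 3 fail.

1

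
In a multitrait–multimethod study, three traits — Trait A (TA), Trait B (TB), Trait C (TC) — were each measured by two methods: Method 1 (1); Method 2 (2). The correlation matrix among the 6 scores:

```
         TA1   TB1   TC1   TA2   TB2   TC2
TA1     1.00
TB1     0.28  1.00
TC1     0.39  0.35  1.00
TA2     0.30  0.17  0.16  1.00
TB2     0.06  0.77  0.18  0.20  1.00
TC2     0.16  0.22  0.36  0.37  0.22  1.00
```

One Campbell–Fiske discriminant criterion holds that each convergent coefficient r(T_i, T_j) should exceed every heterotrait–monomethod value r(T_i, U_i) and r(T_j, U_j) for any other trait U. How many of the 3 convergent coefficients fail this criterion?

2

Checking each validity diagonal entry against its comparison values:
TA (methods 1·2): 0.30 vs {0.28, 0.20, 0.39, 0.37} → fail.
TB (methods 1·2): 0.77 vs {0.28, 0.20, 0.35, 0.22} → pass.
TC (methods 1·2): 0.36 vs {0.39, 0.37, 0.35, 0.22} → fail.
2 of 3 fail.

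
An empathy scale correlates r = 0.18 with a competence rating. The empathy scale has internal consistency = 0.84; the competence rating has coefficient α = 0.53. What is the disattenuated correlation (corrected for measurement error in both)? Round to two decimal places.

0.27

r_true = r_obs / √(r_xx · r_yy) = 0.18 / √(0.84 × 0.53) = 0.18 / √0.4452 = 0.18 / 0.6672 ≈ 0.27.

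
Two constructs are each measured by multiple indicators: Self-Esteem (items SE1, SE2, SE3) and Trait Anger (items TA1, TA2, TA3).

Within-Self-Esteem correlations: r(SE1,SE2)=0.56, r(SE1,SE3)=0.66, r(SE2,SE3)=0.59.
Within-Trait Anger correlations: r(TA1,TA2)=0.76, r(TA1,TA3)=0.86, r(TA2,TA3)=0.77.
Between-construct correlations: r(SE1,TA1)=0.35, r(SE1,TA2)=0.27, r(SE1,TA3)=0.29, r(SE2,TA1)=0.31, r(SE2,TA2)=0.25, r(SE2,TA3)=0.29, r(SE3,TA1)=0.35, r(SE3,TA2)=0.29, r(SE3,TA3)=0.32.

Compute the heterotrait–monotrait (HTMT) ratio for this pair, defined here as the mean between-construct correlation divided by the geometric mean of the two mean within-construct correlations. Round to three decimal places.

0.436

Between-construct mean = 2.72/9 = 0.3022.
Mean within-SE = 1.81/3 = 0.6033; mean within-TA = 2.39/3 = 0.7967.
Geometric mean = √(0.6033 × 0.7967) = 0.6933.
HTMT = 0.3022 / 0.6933 = 0.436.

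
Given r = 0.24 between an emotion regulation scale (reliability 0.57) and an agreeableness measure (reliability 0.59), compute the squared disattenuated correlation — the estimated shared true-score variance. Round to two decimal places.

Disattenuated r = 0.24 / √(0.57 × 0.59) = 0.24 / 0.5799 = 0.4139.
Shared true-score variance = 0.4139² = 0.1713 ≈ 0.17.

0.17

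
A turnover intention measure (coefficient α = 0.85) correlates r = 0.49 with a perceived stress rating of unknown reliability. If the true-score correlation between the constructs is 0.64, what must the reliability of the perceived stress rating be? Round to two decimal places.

0.69

r_true = r_obs / √(r_xx · r_yy) ⇒ 0.64 = 0.49 / √(0.85 · r_yy).
√(0.85 · r_yy) = 0.49 / 0.64 = 0.7656; 0.85 · r_yy = 0.5861; r_yy = 0.5861 / 0.85 ≈ 0.69.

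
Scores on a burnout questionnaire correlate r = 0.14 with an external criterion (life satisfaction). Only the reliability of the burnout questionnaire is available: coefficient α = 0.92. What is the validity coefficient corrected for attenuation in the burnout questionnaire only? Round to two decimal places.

Single correction: r_c = r_obs / √r_xx = 0.14 / √0.92 = 0.14 / 0.9592 ≈ 0.15.

0.15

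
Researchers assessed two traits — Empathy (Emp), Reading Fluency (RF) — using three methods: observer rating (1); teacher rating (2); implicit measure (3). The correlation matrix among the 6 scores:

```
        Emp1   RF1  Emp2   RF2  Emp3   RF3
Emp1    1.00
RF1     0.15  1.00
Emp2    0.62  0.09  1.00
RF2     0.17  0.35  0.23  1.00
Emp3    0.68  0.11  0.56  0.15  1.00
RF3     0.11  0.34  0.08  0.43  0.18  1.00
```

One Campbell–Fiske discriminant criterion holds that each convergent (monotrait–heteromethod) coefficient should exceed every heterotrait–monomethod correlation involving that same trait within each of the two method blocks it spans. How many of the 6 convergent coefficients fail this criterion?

Each convergent coefficient versus the relevant comparison correlations:
Emp (methods 1·2): 0.62 vs {0.15, 0.23} → pass.
Emp (methods 1·3): 0.68 vs {0.15, 0.18} → pass.
Emp (methods 2·3): 0.56 vs {0.23, 0.18} → pass.
RF (methods 1·2): 0.35 vs {0.15, 0.23} → pass.
RF (methods 1·3): 0.34 vs {0.15, 0.18} → pass.
RF (methods 2·3): 0.43 vs {0.23, 0.18} → pass.
0 of 6 fail.

0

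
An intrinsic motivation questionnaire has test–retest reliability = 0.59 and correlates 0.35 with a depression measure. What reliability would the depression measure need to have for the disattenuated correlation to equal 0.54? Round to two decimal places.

0.71

r_true = r_obs / √(r_xx · r_yy) ⇒ 0.54 = 0.35 / √(0.59 · r_yy).
√(0.59 · r_yy) = 0.35 / 0.54 = 0.6481; 0.59 · r_yy = 0.4200; r_yy = 0.4200 / 0.59 ≈ 0.71.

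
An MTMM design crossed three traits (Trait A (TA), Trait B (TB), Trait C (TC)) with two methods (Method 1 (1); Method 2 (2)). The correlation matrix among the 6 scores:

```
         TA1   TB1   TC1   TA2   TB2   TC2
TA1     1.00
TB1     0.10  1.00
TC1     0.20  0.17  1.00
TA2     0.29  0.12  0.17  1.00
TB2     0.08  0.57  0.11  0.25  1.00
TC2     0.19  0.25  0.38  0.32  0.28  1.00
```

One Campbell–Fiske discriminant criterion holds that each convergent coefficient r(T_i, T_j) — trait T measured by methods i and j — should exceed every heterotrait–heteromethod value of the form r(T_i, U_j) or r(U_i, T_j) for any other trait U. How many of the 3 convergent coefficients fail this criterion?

Each convergent coefficient versus the relevant comparison correlations:
TA (methods 1·2): 0.29 vs {0.08, 0.12, 0.19, 0.17} → pass.
TB (methods 1·2): 0.57 vs {0.12, 0.08, 0.25, 0.11} → pass.
TC (methods 1·2): 0.38 vs {0.17, 0.19, 0.11, 0.25} → pass.
0 of 3 fail.

0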